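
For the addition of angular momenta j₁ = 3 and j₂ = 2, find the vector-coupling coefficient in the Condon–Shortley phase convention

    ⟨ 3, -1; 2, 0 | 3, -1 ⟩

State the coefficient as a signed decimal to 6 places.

√[7·2!4!2!/9! · 2!4!2!2!2!4!] = √(256/15)
  +(−1)^0/∏(0,2,4,2,0,0)! = 1/96  (running 1/96)
  +(−1)^1/∏(1,1,3,1,1,1)! = -1/6  (running -5/32)
  +(−1)^2/∏(2,0,2,0,2,2)! = 1/16  (running -3/32)
⟨..|..⟩ = √(256/15)·(-3/32) = -0.387298

-0.387298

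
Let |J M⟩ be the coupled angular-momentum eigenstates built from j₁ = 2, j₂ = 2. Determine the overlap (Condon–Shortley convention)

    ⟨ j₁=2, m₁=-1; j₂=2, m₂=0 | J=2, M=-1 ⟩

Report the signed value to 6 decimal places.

−√(1/14) ≈ -0.267261

j₁+j₂−J=2  J+j₁−j₂=2  J−j₁+j₂=2  j₁+j₂+J+1=7
(j₁±m₁, j₂±m₂, J±M) = (1,3,2,2,1,3)
P² = 8/7
sum k=1..2:
  [1] −1/2 = -1/2
  [2] +1/4 = 1/4
S = -1/4
C² = P²·S² = 1/14 ; C = -0.267261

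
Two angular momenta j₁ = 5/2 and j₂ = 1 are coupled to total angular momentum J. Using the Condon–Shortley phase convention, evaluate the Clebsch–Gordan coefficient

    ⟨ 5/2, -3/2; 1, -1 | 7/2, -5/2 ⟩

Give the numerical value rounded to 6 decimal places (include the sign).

+0.845154  (= +√(5/7))

j₁+j₂−J=0  J+j₁−j₂=5  J−j₁+j₂=2  j₁+j₂+J+1=8
(j₁±m₁, j₂±m₂, J±M) = (1,4,0,2,1,6)
P² = 11520/7
sum k=0..0:
  [0] +1/48 = 1/48
S = 1/48
C² = P²·S² = 5/7 ; C = +0.845154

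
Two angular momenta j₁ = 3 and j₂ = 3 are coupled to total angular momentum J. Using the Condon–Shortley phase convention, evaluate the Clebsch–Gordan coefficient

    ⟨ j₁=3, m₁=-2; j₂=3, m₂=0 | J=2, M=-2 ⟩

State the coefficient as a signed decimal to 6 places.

-0.487950

triangle: 4!*2!*2!/9! = 96/362880
(j±m)!: 1!*5!*3!*3!*0!*4! = 103680
prefactor² = (2J+1)*Δ*N² = 960/7
  k=3: −1/(3!*1!*2!*0!*0!*2!) = -1/24
Σ = -1/24  ⇒  CG² = 960/7*(-1/24)² = 5/21
CG = −√(5/21) = -0.487950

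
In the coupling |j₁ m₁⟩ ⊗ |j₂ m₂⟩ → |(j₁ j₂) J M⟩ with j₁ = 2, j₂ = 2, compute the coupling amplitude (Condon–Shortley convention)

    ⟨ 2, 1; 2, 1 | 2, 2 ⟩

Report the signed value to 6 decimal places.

triangle: 2!·2!·2!/7! = 8/5040
(j±m)!: 3!·1!·3!·1!·4!·0! = 864
prefactor² = (2J+1)·Δ·N² = 48/7
  k=1: −1/(1!·1!·0!·2!·2!·0!) = -1/4
Σ = -1/4  ⇒  CG² = 48/7·(-1/4)² = 3/7
CG = −√(3/7) = -0.654654

-0.654654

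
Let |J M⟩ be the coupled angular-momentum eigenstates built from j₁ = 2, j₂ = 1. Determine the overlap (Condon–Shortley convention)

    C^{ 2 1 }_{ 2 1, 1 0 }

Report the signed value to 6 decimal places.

j₁+j₂−J=1  J+j₁−j₂=3  J−j₁+j₂=1  j₁+j₂+J+1=6
(j₁±m₁, j₂±m₂, J±M) = (3,1,1,1,3,1)
P² = 3/2
sum k=0..1:
  [0] +1/2 = 1/2
  [1] −1/6 = -1/6
S = 1/3
C² = P²·S² = 1/6 ; C = +0.408248

+0.408248  (= +√(1/6))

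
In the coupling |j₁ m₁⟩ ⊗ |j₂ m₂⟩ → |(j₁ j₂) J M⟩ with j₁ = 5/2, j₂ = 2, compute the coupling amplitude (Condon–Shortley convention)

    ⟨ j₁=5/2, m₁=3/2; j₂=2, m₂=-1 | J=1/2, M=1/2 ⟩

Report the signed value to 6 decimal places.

triangle: 4!*1!*0!/6! = 24/720
(j±m)!: 4!*1!*1!*3!*1!*0! = 144
prefactor² = (2J+1)*Δ*N² = 48/5
  k=1: −1/(1!*3!*0!*0!*1!*0!) = -1/6
Σ = -1/6  ⇒  CG² = 48/5*(-1/6)² = 4/15
CG = −√(4/15) = -0.516398

−√(4/15) ≈ -0.516398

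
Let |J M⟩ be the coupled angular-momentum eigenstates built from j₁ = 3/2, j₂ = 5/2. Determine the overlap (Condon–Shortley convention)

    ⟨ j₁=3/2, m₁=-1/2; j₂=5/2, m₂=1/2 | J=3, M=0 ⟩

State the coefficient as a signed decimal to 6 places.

−√(1/5) ≈ -0.447214

triangle: 1!×2!×4!/8! = 48/40320
(j±m)!: 1!×2!×3!×2!×3!×3! = 864
prefactor² = (2J+1)×Δ×N² = 36/5
  k=0: +1/(0!×1!×2!×3!×0!×1!) = 1/12
  k=1: −1/(1!×0!×1!×2!×1!×2!) = -1/4
Σ = -1/6  ⇒  CG² = 36/5×(-1/6)² = 1/5
CG = −√(1/5) = -0.447214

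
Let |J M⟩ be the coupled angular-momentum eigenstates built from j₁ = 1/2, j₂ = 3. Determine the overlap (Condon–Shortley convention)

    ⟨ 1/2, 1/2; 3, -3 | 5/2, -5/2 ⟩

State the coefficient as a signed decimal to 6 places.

+√(6/7) ≈ +0.925820

√[6·1!0!5!/7! · 1!0!0!6!0!5!] = √(86400/7)
  +(−1)^0/∏(0,1,0,0,0,5)! = 1/120  (running 1/120)
⟨..|..⟩ = √(86400/7)·(1/120) = +0.925820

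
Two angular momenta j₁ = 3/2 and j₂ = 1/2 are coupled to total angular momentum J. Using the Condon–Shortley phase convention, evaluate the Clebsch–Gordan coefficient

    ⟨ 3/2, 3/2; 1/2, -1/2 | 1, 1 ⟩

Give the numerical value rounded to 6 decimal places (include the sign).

√[3·1!2!0!/4! · 3!0!0!1!2!0!] = √(3)
  +(−1)^0/∏(0,1,0,0,2,0)! = 1/2  (running 1/2)
⟨..|..⟩ = √(3)·(1/2) = +0.866025

+√(3/4) ≈ +0.866025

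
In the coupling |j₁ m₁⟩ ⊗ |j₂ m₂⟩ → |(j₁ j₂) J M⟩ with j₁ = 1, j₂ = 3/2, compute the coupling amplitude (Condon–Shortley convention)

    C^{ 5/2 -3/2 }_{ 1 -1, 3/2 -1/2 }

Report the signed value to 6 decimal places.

+√(3/5) ≈ +0.774597

j₁+j₂−J=0  J+j₁−j₂=2  J−j₁+j₂=3  j₁+j₂+J+1=6
(j₁±m₁, j₂±m₂, J±M) = (0,2,1,2,1,4)
P² = 48/5
sum k=0..0:
  [0] +1/4 = 1/4
S = 1/4
C² = P²·S² = 3/5 ; C = +0.774597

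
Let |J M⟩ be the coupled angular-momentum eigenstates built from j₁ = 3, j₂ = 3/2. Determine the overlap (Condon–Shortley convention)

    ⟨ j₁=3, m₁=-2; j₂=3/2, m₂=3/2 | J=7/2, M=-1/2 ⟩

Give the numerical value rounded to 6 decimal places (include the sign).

-0.487950

triangle: 1!×5!×2!/9! = 240/362880
(j±m)!: 1!×5!×3!×0!×3!×4! = 103680
prefactor² = (2J+1)×Δ×N² = 3840/7
  k=1: −1/(1!×0!×4!×2!×1!×0!) = -1/48
Σ = -1/48  ⇒  CG² = 3840/7×(-1/48)² = 5/21
CG = −√(5/21) = -0.487950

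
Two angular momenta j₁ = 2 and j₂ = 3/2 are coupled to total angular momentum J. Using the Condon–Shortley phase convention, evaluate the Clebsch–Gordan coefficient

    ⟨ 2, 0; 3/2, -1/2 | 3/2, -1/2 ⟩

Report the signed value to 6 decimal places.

-0.447214  (= −√(1/5))

triangle: 2!×2!×1!/6! = 4/720
(j±m)!: 2!×2!×1!×2!×1!×2! = 16
prefactor² = (2J+1)×Δ×N² = 16/45
  k=0: +1/(0!×2!×2!×1!×0!×0!) = 1/4
  k=1: −1/(1!×1!×1!×0!×1!×1!) = -1
Σ = -3/4  ⇒  CG² = 16/45×(-3/4)² = 1/5
CG = −√(1/5) = -0.447214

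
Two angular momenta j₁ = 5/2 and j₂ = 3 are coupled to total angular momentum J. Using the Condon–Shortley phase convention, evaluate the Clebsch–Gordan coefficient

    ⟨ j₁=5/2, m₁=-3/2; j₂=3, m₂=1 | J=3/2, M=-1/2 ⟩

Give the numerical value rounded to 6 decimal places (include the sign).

-0.483046  (= −√(7/30))

√[4·4!1!2!/8! · 1!4!4!2!1!2!] = √(384/35)
  +(−1)^3/∏(3,1,1,1,0,1)! = -1/6  (running -1/6)
  +(−1)^4/∏(4,0,0,0,1,2)! = 1/48  (running -7/48)
⟨..|..⟩ = √(384/35)·(-7/48) = -0.483046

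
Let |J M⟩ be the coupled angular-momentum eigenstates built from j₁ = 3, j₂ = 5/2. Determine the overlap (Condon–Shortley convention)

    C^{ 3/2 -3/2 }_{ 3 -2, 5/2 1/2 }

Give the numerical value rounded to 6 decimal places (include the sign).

-0.534522

triangle: 4!·2!·1!/8! = 48/40320
(j±m)!: 1!·5!·3!·2!·0!·3! = 8640
prefactor² = (2J+1)·Δ·N² = 288/7
  k=3: −1/(3!·1!·2!·0!·0!·1!) = -1/12
Σ = -1/12  ⇒  CG² = 288/7·(-1/12)² = 2/7
CG = −√(2/7) = -0.534522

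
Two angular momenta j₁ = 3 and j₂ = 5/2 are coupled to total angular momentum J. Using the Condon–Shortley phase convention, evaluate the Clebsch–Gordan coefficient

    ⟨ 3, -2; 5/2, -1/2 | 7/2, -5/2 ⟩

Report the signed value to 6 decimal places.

-0.178174  (= −√(2/63))

triangle: 2!*4!*3!/10! = 288/3628800
(j±m)!: 1!*5!*2!*3!*1!*6! = 1036800
prefactor² = (2J+1)*Δ*N² = 4608/7
  k=1: −1/(1!*1!*4!*1!*0!*2!) = -1/48
  k=2: +1/(2!*0!*3!*0!*1!*3!) = 1/72
Σ = -1/144  ⇒  CG² = 4608/7*(-1/144)² = 2/63
CG = −√(2/63) = -0.178174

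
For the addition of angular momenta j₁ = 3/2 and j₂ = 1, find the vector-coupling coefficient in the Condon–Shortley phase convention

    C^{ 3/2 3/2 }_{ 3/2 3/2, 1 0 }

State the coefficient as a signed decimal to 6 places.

+√(3/5) = +0.774597

triangle: 1!×2!×1!/5! = 2/120
(j±m)!: 3!×0!×1!×1!×3!×0! = 36
prefactor² = (2J+1)×Δ×N² = 12/5
  k=0: +1/(0!×1!×0!×1!×2!×0!) = 1/2
Σ = 1/2  ⇒  CG² = 12/5×1/2² = 3/5
CG = +√(3/5) = +0.774597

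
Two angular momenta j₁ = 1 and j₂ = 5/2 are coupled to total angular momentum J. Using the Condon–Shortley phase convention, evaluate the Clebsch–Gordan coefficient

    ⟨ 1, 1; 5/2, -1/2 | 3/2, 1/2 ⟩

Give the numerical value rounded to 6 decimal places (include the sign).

√[4·2!0!3!/6! · 2!0!2!3!2!1!] = √(16/5)
  +(−1)^0/∏(0,2,0,2,0,1)! = 1/4  (running 1/4)
⟨..|..⟩ = √(16/5)·(1/4) = +0.447214

+√(1/5) = +0.447214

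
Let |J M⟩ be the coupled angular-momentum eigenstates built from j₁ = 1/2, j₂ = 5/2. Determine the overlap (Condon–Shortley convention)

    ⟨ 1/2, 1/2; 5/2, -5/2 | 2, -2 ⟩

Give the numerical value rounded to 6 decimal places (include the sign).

+√(5/6) = +0.912871

triangle: 1!*0!*4!/6! = 24/720
(j±m)!: 1!*0!*0!*5!*0!*4! = 2880
prefactor² = (2J+1)*Δ*N² = 480
  k=0: +1/(0!*1!*0!*0!*0!*4!) = 1/24
Σ = 1/24  ⇒  CG² = 480*1/24² = 5/6
CG = +√(5/6) = +0.912871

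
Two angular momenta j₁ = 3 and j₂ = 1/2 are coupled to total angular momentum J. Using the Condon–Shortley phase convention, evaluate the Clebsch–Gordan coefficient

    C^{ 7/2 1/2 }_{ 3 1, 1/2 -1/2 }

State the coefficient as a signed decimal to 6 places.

+0.654654  (= +√(3/7))

√[8·0!6!1!/8! · 4!2!0!1!4!3!] = √(6912/7)
  +(−1)^0/∏(0,0,2,0,4,1)! = 1/48  (running 1/48)
⟨..|..⟩ = √(6912/7)·(1/48) = +0.654654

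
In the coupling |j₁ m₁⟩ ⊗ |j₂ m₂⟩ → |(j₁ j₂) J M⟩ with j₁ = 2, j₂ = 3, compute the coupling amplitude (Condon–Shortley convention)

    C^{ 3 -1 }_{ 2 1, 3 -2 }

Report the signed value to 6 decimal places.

+√(1/4) ≈ +0.500000

triangle: 2!×2!×4!/9! = 96/362880
(j±m)!: 3!×1!×1!×5!×2!×4! = 34560
prefactor² = (2J+1)×Δ×N² = 64
  k=0: +1/(0!×2!×1!×1!×1!×3!) = 1/12
  k=1: −1/(1!×1!×0!×0!×2!×4!) = -1/48
Σ = 1/16  ⇒  CG² = 64×1/16² = 1/4
CG = +√(1/4) = +0.500000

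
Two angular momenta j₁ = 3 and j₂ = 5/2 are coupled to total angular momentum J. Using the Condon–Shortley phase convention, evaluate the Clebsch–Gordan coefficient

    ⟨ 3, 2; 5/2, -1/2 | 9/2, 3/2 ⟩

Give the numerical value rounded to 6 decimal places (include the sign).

+0.604815  (= +√(169/462))

j₁+j₂−J=1  J+j₁−j₂=5  J−j₁+j₂=4  j₁+j₂+J+1=11
(j₁±m₁, j₂±m₂, J±M) = (5,1,2,3,6,3)
P² = 345600/77
sum k=0..1:
  [0] +1/96 = 1/96
  [1] −1/720 = -1/720
S = 13/1440
C² = P²·S² = 169/462 ; C = +0.604815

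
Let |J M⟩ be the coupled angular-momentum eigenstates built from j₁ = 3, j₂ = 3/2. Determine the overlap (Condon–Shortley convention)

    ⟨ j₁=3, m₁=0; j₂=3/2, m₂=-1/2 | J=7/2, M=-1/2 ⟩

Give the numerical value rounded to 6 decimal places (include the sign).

+0.308607  (= +√(2/21))

j₁+j₂−J=1  J+j₁−j₂=5  J−j₁+j₂=2  j₁+j₂+J+1=9
(j₁±m₁, j₂±m₂, J±M) = (3,3,1,2,3,4)
P² = 384/7
sum k=0..1:
  [0] +1/12 = 1/12
  [1] −1/24 = -1/24
S = 1/24
C² = P²·S² = 2/21 ; C = +0.308607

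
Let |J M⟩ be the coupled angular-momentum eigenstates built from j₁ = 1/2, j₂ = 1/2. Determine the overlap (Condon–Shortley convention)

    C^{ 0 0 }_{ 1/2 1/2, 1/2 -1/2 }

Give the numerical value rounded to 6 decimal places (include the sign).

+√(1/2) = +0.707107

√[1·1!0!0!/2! · 1!0!0!1!0!0!] = √(1/2)
  +(−1)^0/∏(0,1,0,0,0,0)! = 1  (running 1)
⟨..|..⟩ = √(1/2)·(1) = +0.707107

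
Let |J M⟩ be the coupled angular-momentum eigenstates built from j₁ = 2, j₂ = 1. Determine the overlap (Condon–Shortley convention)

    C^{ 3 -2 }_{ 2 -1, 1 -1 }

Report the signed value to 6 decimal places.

+√(2/3) ≈ +0.816497

√[7·0!4!2!/7! · 1!3!0!2!1!5!] = √(96)
  +(−1)^0/∏(0,0,3,0,1,2)! = 1/12  (running 1/12)
⟨..|..⟩ = √(96)·(1/12) = +0.816497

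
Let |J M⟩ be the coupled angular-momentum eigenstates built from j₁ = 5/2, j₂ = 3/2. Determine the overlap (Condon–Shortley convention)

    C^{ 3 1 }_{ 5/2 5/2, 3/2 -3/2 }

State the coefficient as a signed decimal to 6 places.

j₁+j₂−J=1  J+j₁−j₂=4  J−j₁+j₂=2  j₁+j₂+J+1=8
(j₁±m₁, j₂±m₂, J±M) = (5,0,0,3,4,2)
P² = 288
sum k=0..0:
  [0] +1/48 = 1/48
S = 1/48
C² = P²·S² = 1/8 ; C = +0.353553

+0.353553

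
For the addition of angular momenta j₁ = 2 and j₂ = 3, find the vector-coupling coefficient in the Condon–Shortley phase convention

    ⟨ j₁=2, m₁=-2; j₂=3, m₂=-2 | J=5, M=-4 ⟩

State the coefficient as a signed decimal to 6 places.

+√(3/5) = +0.774597

j₁+j₂−J=0  J+j₁−j₂=4  J−j₁+j₂=6  j₁+j₂+J+1=11
(j₁±m₁, j₂±m₂, J±M) = (0,4,1,5,1,9)
P² = 4976640
sum k=0..0:
  [0] +1/2880 = 1/2880
S = 1/2880
C² = P²·S² = 3/5 ; C = +0.774597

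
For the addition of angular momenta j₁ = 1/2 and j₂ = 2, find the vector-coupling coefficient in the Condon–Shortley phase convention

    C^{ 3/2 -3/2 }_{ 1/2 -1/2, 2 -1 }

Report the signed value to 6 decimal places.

−√(1/5) ≈ -0.447214

triangle: 1!×0!×3!/5! = 6/120
(j±m)!: 0!×1!×1!×3!×0!×3! = 36
prefactor² = (2J+1)×Δ×N² = 36/5
  k=1: −1/(1!×0!×0!×0!×0!×3!) = -1/6
Σ = -1/6  ⇒  CG² = 36/5×(-1/6)² = 1/5
CG = −√(1/5) = -0.447214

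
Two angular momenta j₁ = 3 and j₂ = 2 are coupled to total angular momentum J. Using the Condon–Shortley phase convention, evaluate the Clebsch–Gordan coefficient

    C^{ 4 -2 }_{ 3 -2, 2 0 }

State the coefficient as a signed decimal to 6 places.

j₁+j₂−J=1  J+j₁−j₂=5  J−j₁+j₂=3  j₁+j₂+J+1=10
(j₁±m₁, j₂±m₂, J±M) = (1,5,2,2,2,6)
P² = 8640/7
sum k=0..1:
  [0] +1/240 = 1/240
  [1] −1/48 = -1/48
S = -1/60
C² = P²·S² = 12/35 ; C = -0.585540

−√(12/35) ≈ -0.585540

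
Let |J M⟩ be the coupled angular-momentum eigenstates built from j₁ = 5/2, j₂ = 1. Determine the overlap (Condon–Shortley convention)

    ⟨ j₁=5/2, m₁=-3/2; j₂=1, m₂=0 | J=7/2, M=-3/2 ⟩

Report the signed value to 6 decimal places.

triangle: 0!×5!×2!/8! = 240/40320
(j±m)!: 1!×4!×1!×1!×2!×5! = 5760
prefactor² = (2J+1)×Δ×N² = 1920/7
  k=0: +1/(0!×0!×4!×1!×1!×1!) = 1/24
Σ = 1/24  ⇒  CG² = 1920/7×1/24² = 10/21
CG = +√(10/21) = +0.690066

+√(10/21) = +0.690066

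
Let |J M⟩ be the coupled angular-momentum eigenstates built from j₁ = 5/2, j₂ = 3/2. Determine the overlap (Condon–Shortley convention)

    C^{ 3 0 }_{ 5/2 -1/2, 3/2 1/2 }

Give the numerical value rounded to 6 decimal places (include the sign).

−√(1/5) = -0.447214

triangle: 1!*4!*2!/8! = 48/40320
(j±m)!: 2!*3!*2!*1!*3!*3! = 864
prefactor² = (2J+1)*Δ*N² = 36/5
  k=0: +1/(0!*1!*3!*2!*1!*0!) = 1/12
  k=1: −1/(1!*0!*2!*1!*2!*1!) = -1/4
Σ = -1/6  ⇒  CG² = 36/5*(-1/6)² = 1/5
CG = −√(1/5) = -0.447214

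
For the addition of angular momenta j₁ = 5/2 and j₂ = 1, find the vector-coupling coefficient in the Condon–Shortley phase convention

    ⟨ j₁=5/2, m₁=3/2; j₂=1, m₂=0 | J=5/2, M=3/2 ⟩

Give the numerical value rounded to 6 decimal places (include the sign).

+√(9/35) = +0.507093

j₁+j₂−J=1  J+j₁−j₂=4  J−j₁+j₂=1  j₁+j₂+J+1=7
(j₁±m₁, j₂±m₂, J±M) = (4,1,1,1,4,1)
P² = 576/35
sum k=0..1:
  [0] +1/6 = 1/6
  [1] −1/24 = -1/24
S = 1/8
C² = P²·S² = 9/35 ; C = +0.507093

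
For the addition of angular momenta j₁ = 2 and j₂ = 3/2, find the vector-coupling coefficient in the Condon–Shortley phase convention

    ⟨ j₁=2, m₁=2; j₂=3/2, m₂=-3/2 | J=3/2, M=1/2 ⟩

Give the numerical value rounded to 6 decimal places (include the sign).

√[4·2!2!1!/6! · 4!0!0!3!2!1!] = √(32/5)
  +(−1)^0/∏(0,2,0,0,2,1)! = 1/4  (running 1/4)
⟨..|..⟩ = √(32/5)·(1/4) = +0.632456

+√(2/5) ≈ +0.632456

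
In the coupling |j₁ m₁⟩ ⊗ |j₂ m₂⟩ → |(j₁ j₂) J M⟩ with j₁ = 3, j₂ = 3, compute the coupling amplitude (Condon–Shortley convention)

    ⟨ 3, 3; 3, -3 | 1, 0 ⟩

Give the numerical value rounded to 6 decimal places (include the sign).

+0.566947  (= +√(9/28))

√[3·5!1!1!/8! · 6!0!0!6!1!1!] = √(32400/7)
  +(−1)^0/∏(0,5,0,0,1,1)! = 1/120  (running 1/120)
⟨..|..⟩ = √(32400/7)·(1/120) = +0.566947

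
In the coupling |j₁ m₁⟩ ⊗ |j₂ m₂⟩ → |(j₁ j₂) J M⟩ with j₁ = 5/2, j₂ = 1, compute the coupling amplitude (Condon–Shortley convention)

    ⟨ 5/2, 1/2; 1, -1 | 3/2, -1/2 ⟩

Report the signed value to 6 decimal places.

√[4·2!3!0!/6! · 3!2!0!2!1!2!] = √(16/5)
  +(−1)^0/∏(0,2,2,0,1,0)! = 1/4  (running 1/4)
⟨..|..⟩ = √(16/5)·(1/4) = +0.447214

+0.447214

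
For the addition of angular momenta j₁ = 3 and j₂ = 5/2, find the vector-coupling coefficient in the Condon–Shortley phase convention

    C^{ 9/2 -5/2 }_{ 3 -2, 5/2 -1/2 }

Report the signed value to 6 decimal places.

−√(49/198) = -0.497468

j₁+j₂−J=1  J+j₁−j₂=5  J−j₁+j₂=4  j₁+j₂+J+1=11
(j₁±m₁, j₂±m₂, J±M) = (1,5,2,3,2,7)
P² = 115200/11
sum k=0..1:
  [0] +1/480 = 1/480
  [1] −1/144 = -1/144
S = -7/1440
C² = P²·S² = 49/198 ; C = -0.497468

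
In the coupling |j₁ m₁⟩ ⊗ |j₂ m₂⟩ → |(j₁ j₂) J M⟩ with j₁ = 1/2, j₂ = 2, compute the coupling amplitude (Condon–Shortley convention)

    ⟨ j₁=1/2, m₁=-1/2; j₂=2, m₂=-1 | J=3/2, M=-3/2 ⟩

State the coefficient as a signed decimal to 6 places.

-0.447214

√[4·1!0!3!/5! · 0!1!1!3!0!3!] = √(36/5)
  +(−1)^1/∏(1,0,0,0,0,3)! = -1/6  (running -1/6)
⟨..|..⟩ = √(36/5)·(-1/6) = -0.447214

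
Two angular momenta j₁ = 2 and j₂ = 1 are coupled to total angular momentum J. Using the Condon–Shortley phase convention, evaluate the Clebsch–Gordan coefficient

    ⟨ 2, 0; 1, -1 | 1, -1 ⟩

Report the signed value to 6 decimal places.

√[3·2!2!0!/5! · 2!2!0!2!0!2!] = √(8/5)
  +(−1)^0/∏(0,2,2,0,0,0)! = 1/4  (running 1/4)
⟨..|..⟩ = √(8/5)·(1/4) = +0.316228

+√(1/10) ≈ +0.316228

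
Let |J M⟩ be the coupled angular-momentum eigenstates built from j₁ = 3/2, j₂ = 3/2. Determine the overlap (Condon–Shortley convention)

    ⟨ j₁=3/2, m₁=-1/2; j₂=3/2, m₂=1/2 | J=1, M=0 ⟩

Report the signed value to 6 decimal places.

√[3·2!1!1!/5! · 1!2!2!1!1!1!] = √(1/5)
  +(−1)^1/∏(1,1,1,1,0,0)! = -1  (running -1)
  +(−1)^2/∏(2,0,0,0,1,1)! = 1/2  (running -1/2)
⟨..|..⟩ = √(1/5)·(-1/2) = -0.223607

−√(1/20) ≈ -0.223607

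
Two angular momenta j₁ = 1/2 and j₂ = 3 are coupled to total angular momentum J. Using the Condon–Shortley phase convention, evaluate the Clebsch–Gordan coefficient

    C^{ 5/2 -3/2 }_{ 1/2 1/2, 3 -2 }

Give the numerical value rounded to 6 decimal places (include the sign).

triangle: 1!×0!×5!/7! = 120/5040
(j±m)!: 1!×0!×1!×5!×1!×4! = 2880
prefactor² = (2J+1)×Δ×N² = 2880/7
  k=0: +1/(0!×1!×0!×1!×0!×4!) = 1/24
Σ = 1/24  ⇒  CG² = 2880/7×1/24² = 5/7
CG = +√(5/7) = +0.845154

+√(5/7) = +0.845154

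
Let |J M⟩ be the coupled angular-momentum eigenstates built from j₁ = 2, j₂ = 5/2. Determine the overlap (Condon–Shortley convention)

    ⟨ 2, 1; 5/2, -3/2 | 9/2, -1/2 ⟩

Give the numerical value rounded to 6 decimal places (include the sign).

+√(10/63) = +0.398410

j₁+j₂−J=0  J+j₁−j₂=4  J−j₁+j₂=5  j₁+j₂+J+1=10
(j₁±m₁, j₂±m₂, J±M) = (3,1,1,4,4,5)
P² = 23040/7
sum k=0..0:
  [0] +1/144 = 1/144
S = 1/144
C² = P²·S² = 10/63 ; C = +0.398410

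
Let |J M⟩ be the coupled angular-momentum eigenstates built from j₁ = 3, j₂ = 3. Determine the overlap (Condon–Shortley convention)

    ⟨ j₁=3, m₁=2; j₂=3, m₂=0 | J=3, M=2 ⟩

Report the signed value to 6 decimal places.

-0.408248  (= −√(1/6))

√[7·3!3!3!/10! · 5!1!3!3!5!1!] = √(216)
  +(−1)^0/∏(0,3,1,3,2,0)! = 1/72  (running 1/72)
  +(−1)^1/∏(1,2,0,2,3,1)! = -1/24  (running -1/36)
⟨..|..⟩ = √(216)·(-1/36) = -0.408248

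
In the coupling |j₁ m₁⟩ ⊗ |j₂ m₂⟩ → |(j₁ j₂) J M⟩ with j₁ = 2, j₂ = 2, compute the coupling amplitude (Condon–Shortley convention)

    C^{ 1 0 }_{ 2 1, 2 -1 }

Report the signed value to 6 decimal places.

triangle: 3!*1!*1!/6! = 6/720
(j±m)!: 3!*1!*1!*3!*1!*1! = 36
prefactor² = (2J+1)*Δ*N² = 9/10
  k=0: +1/(0!*3!*1!*1!*0!*0!) = 1/6
  k=1: −1/(1!*2!*0!*0!*1!*1!) = -1/2
Σ = -1/3  ⇒  CG² = 9/10*(-1/3)² = 1/10
CG = −√(1/10) = -0.316228

−√(1/10) ≈ -0.316228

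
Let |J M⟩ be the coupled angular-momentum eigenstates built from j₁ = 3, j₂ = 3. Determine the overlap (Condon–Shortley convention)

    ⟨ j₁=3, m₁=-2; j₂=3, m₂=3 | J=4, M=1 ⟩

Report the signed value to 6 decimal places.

+√(15/77) = +0.441367

triangle: 2!·4!·4!/11! = 1152/39916800
(j±m)!: 1!·5!·6!·0!·5!·3! = 62208000
prefactor² = (2J+1)·Δ·N² = 1244160/77
  k=2: +1/(2!·0!·3!·4!·1!·0!) = 1/288
Σ = 1/288  ⇒  CG² = 1244160/77·1/288² = 15/77
CG = +√(15/77) = +0.441367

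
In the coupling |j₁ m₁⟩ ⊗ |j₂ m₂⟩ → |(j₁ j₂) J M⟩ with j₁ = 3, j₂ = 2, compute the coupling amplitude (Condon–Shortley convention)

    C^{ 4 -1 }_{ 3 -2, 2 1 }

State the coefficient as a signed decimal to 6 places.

triangle: 1!·5!·3!/10! = 720/3628800
(j±m)!: 1!·5!·3!·1!·3!·5! = 518400
prefactor² = (2J+1)·Δ·N² = 6480/7
  k=0: +1/(0!·1!·5!·3!·0!·0!) = 1/720
  k=1: −1/(1!·0!·4!·2!·1!·1!) = -1/48
Σ = -7/360  ⇒  CG² = 6480/7·(-7/360)² = 7/20
CG = −√(7/20) = -0.591608

−√(7/20) ≈ -0.591608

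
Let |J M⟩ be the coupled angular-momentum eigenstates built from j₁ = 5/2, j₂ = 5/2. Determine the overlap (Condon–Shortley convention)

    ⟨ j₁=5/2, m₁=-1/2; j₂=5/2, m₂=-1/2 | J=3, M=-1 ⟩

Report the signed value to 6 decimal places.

triangle: 2!·3!·3!/9! = 72/362880
(j±m)!: 2!·3!·2!·3!·2!·4! = 6912
prefactor² = (2J+1)·Δ·N² = 48/5
  k=0: +1/(0!·2!·3!·2!·0!·1!) = 1/24
  k=1: −1/(1!·1!·2!·1!·1!·2!) = -1/4
  k=2: +1/(2!·0!·1!·0!·2!·3!) = 1/24
Σ = -1/6  ⇒  CG² = 48/5·(-1/6)² = 4/15
CG = −√(4/15) = -0.516398

−√(4/15) ≈ -0.516398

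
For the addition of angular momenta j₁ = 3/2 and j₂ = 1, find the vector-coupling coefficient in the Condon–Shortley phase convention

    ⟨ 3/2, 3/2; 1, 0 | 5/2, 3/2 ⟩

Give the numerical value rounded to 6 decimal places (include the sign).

+√(2/5) ≈ +0.632456

√[6·0!3!2!/6! · 3!0!1!1!4!1!] = √(72/5)
  +(−1)^0/∏(0,0,0,1,3,1)! = 1/6  (running 1/6)
⟨..|..⟩ = √(72/5)·(1/6) = +0.632456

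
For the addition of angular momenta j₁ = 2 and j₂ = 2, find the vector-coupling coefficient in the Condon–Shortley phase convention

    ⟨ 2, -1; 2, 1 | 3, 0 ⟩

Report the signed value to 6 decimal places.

triangle: 1!×3!×3!/8! = 36/40320
(j±m)!: 1!×3!×3!×1!×3!×3! = 1296
prefactor² = (2J+1)×Δ×N² = 81/10
  k=0: +1/(0!×1!×3!×3!×0!×0!) = 1/36
  k=1: −1/(1!×0!×2!×2!×1!×1!) = -1/4
Σ = -2/9  ⇒  CG² = 81/10×(-2/9)² = 2/5
CG = −√(2/5) = -0.632456

−√(2/5) = -0.632456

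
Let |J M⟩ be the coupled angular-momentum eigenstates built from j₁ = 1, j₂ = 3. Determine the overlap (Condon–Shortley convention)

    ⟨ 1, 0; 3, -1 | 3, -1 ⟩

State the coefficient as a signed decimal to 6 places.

+√(1/12) ≈ +0.288675

j₁+j₂−J=1  J+j₁−j₂=1  J−j₁+j₂=5  j₁+j₂+J+1=8
(j₁±m₁, j₂±m₂, J±M) = (1,1,2,4,2,4)
P² = 48
sum k=0..1:
  [0] +1/12 = 1/12
  [1] −1/24 = -1/24
S = 1/24
C² = P²·S² = 1/12 ; C = +0.288675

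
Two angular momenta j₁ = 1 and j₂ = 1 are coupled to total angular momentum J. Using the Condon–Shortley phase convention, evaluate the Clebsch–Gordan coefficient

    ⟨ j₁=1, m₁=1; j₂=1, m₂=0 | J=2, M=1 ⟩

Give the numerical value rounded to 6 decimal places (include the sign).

+0.707107  (= +√(1/2))

triangle: 0!*2!*2!/5! = 4/120
(j±m)!: 2!*0!*1!*1!*3!*1! = 12
prefactor² = (2J+1)*Δ*N² = 2
  k=0: +1/(0!*0!*0!*1!*2!*1!) = 1/2
Σ = 1/2  ⇒  CG² = 2*1/2² = 1/2
CG = +√(1/2) = +0.707107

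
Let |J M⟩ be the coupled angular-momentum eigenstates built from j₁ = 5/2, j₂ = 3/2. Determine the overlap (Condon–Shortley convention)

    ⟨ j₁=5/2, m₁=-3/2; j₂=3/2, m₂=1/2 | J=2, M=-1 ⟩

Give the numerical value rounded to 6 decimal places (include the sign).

+√(1/42) ≈ +0.154303

√[5·2!3!1!/7! · 1!4!2!1!1!3!] = √(24/7)
  +(−1)^1/∏(1,1,3,1,0,0)! = -1/6  (running -1/6)
  +(−1)^2/∏(2,0,2,0,1,1)! = 1/4  (running 1/12)
⟨..|..⟩ = √(24/7)·(1/12) = +0.154303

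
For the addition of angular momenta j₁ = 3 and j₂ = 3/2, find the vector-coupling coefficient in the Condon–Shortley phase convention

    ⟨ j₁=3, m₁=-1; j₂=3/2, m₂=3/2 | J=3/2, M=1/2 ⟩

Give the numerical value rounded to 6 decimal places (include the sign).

-0.338062  (= −√(4/35))

j₁+j₂−J=3  J+j₁−j₂=3  J−j₁+j₂=0  j₁+j₂+J+1=7
(j₁±m₁, j₂±m₂, J±M) = (2,4,3,0,2,1)
P² = 576/35
sum k=3..3:
  [3] −1/12 = -1/12
S = -1/12
C² = P²·S² = 4/35 ; C = -0.338062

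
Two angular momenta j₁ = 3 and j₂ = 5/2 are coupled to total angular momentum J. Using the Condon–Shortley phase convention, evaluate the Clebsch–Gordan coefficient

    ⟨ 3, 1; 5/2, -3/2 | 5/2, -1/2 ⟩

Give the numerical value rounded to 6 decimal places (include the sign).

−√(1/35) = -0.169031

triangle: 3!·3!·2!/9! = 72/362880
(j±m)!: 4!·2!·1!·4!·2!·3! = 13824
prefactor² = (2J+1)·Δ·N² = 576/35
  k=0: +1/(0!·3!·2!·1!·1!·1!) = 1/12
  k=1: −1/(1!·2!·1!·0!·2!·2!) = -1/8
Σ = -1/24  ⇒  CG² = 576/35·(-1/24)² = 1/35
CG = −√(1/35) = -0.169031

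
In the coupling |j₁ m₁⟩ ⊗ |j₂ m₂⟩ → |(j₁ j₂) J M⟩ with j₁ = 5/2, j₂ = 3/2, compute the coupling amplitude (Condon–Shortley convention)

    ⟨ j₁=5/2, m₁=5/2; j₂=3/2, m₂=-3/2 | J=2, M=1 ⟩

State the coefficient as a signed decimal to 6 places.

j₁+j₂−J=2  J+j₁−j₂=3  J−j₁+j₂=1  j₁+j₂+J+1=7
(j₁±m₁, j₂±m₂, J±M) = (5,0,0,3,3,1)
P² = 360/7
sum k=0..0:
  [0] +1/12 = 1/12
S = 1/12
C² = P²·S² = 5/14 ; C = +0.597614

+√(5/14) = +0.597614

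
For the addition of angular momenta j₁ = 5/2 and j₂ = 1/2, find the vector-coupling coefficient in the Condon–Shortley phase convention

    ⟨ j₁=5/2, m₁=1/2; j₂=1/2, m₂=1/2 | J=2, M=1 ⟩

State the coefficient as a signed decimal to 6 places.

j₁+j₂−J=1  J+j₁−j₂=4  J−j₁+j₂=0  j₁+j₂+J+1=6
(j₁±m₁, j₂±m₂, J±M) = (3,2,1,0,3,1)
P² = 12
sum k=1..1:
  [1] −1/6 = -1/6
S = -1/6
C² = P²·S² = 1/3 ; C = -0.577350

-0.577350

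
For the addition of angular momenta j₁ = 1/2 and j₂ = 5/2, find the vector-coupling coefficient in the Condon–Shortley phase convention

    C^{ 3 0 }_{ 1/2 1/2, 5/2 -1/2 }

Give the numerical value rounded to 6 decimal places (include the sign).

√[7·0!1!5!/7! · 1!0!2!3!3!3!] = √(72)
  +(−1)^0/∏(0,0,0,2,1,3)! = 1/12  (running 1/12)
⟨..|..⟩ = √(72)·(1/12) = +0.707107

+√(1/2) ≈ +0.707107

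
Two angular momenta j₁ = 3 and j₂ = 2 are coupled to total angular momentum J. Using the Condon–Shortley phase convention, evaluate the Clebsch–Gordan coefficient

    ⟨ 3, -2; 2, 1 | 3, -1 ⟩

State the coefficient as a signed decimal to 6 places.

+√(1/4) = +0.500000

√[7·2!4!2!/9! · 1!5!3!1!2!4!] = √(64)
  +(−1)^1/∏(1,1,4,2,0,0)! = -1/48  (running -1/48)
  +(−1)^2/∏(2,0,3,1,1,1)! = 1/12  (running 1/16)
⟨..|..⟩ = √(64)·(1/16) = +0.500000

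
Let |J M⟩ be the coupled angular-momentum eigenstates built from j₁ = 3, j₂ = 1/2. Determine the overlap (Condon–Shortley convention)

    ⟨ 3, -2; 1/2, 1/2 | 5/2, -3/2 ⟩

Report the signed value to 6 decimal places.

−√(5/7) ≈ -0.845154

√[6·1!5!0!/7! · 1!5!1!0!1!4!] = √(2880/7)
  +(−1)^1/∏(1,0,4,0,1,0)! = -1/24  (running -1/24)
⟨..|..⟩ = √(2880/7)·(-1/24) = -0.845154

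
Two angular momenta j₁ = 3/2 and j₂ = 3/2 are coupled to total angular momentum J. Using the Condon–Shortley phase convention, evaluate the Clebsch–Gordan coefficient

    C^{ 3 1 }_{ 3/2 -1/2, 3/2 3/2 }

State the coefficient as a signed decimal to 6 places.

+√(1/5) ≈ +0.447214

triangle: 0!*3!*3!/7! = 36/5040
(j±m)!: 1!*2!*3!*0!*4!*2! = 576
prefactor² = (2J+1)*Δ*N² = 144/5
  k=0: +1/(0!*0!*2!*3!*1!*0!) = 1/12
Σ = 1/12  ⇒  CG² = 144/5*1/12² = 1/5
CG = +√(1/5) = +0.447214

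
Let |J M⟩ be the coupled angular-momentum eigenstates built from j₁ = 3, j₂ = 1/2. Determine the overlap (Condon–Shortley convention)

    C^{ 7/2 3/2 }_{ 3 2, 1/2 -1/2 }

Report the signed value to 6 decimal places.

triangle: 0!*6!*1!/8! = 720/40320
(j±m)!: 5!*1!*0!*1!*5!*2! = 28800
prefactor² = (2J+1)*Δ*N² = 28800/7
  k=0: +1/(0!*0!*1!*0!*5!*1!) = 1/120
Σ = 1/120  ⇒  CG² = 28800/7*1/120² = 2/7
CG = +√(2/7) = +0.534522

+√(2/7) ≈ +0.534522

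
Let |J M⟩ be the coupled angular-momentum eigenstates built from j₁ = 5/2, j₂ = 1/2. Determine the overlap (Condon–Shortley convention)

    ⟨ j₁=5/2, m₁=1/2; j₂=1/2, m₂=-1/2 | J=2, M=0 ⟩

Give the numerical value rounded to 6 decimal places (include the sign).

√[5·1!4!0!/6! · 3!2!0!1!2!2!] = √(8)
  +(−1)^0/∏(0,1,2,0,2,0)! = 1/4  (running 1/4)
⟨..|..⟩ = √(8)·(1/4) = +0.707107

+0.707107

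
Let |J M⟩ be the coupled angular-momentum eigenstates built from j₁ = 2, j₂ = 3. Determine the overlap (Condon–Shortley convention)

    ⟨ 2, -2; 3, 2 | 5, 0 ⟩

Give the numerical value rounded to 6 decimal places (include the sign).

+√(1/42) = +0.154303

√[11·0!4!6!/11! · 0!4!5!1!5!5!] = √(1382400/7)
  +(−1)^0/∏(0,0,4,5,0,1)! = 1/2880  (running 1/2880)
⟨..|..⟩ = √(1382400/7)·(1/2880) = +0.154303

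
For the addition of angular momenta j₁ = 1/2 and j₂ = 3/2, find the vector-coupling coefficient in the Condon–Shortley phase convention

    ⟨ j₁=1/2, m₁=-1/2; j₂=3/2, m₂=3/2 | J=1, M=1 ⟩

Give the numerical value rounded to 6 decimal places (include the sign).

-0.866025

triangle: 1!·0!·2!/4! = 2/24
(j±m)!: 0!·1!·3!·0!·2!·0! = 12
prefactor² = (2J+1)·Δ·N² = 3
  k=1: −1/(1!·0!·0!·2!·0!·0!) = -1/2
Σ = -1/2  ⇒  CG² = 3·(-1/2)² = 3/4
CG = −√(3/4) = -0.866025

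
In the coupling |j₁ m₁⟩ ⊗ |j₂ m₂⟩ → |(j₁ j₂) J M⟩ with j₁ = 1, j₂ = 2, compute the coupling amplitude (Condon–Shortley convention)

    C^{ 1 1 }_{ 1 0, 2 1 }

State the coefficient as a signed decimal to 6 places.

triangle: 2!*0!*2!/5! = 4/120
(j±m)!: 1!*1!*3!*1!*2!*0! = 12
prefactor² = (2J+1)*Δ*N² = 6/5
  k=1: −1/(1!*1!*0!*2!*0!*0!) = -1/2
Σ = -1/2  ⇒  CG² = 6/5*(-1/2)² = 3/10
CG = −√(3/10) = -0.547723

-0.547723  (= −√(3/10))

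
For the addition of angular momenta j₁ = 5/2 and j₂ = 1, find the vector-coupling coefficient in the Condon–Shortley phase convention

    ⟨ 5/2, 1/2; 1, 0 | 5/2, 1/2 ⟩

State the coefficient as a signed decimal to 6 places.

j₁+j₂−J=1  J+j₁−j₂=4  J−j₁+j₂=1  j₁+j₂+J+1=7
(j₁±m₁, j₂±m₂, J±M) = (3,2,1,1,3,2)
P² = 144/35
sum k=0..1:
  [0] +1/4 = 1/4
  [1] −1/6 = -1/6
S = 1/12
C² = P²·S² = 1/35 ; C = +0.169031

+0.169031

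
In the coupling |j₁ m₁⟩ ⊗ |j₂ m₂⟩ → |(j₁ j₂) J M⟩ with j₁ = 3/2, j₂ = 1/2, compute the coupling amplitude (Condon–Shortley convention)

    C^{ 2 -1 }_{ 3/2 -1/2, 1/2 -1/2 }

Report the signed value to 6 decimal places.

+0.866025

√[5·0!3!1!/5! · 1!2!0!1!1!3!] = √(3)
  +(−1)^0/∏(0,0,2,0,1,1)! = 1/2  (running 1/2)
⟨..|..⟩ = √(3)·(1/2) = +0.866025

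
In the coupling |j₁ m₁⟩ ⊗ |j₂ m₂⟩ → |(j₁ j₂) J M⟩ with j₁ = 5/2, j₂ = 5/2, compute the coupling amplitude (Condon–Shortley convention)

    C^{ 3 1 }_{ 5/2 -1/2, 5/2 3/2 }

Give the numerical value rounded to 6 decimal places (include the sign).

j₁+j₂−J=2  J+j₁−j₂=3  J−j₁+j₂=3  j₁+j₂+J+1=9
(j₁±m₁, j₂±m₂, J±M) = (2,3,4,1,4,2)
P² = 96/5
sum k=1..2:
  [1] −1/12 = -1/12
  [2] +1/8 = 1/8
S = 1/24
C² = P²·S² = 1/30 ; C = +0.182574

+√(1/30) ≈ +0.182574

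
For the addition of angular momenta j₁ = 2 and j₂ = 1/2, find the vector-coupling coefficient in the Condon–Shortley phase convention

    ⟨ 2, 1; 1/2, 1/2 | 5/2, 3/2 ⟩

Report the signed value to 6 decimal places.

j₁+j₂−J=0  J+j₁−j₂=4  J−j₁+j₂=1  j₁+j₂+J+1=6
(j₁±m₁, j₂±m₂, J±M) = (3,1,1,0,4,1)
P² = 144/5
sum k=0..0:
  [0] +1/6 = 1/6
S = 1/6
C² = P²·S² = 4/5 ; C = +0.894427

+√(4/5) ≈ +0.894427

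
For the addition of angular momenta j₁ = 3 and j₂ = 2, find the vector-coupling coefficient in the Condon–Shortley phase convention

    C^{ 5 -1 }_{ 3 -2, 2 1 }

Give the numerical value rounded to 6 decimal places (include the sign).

triangle: 0!×6!×4!/11! = 17280/39916800
(j±m)!: 1!×5!×3!×1!×4!×6! = 12441600
prefactor² = (2J+1)×Δ×N² = 414720/7
  k=0: +1/(0!×0!×5!×3!×1!×1!) = 1/720
Σ = 1/720  ⇒  CG² = 414720/7×1/720² = 4/35
CG = +√(4/35) = +0.338062

+√(4/35) ≈ +0.338062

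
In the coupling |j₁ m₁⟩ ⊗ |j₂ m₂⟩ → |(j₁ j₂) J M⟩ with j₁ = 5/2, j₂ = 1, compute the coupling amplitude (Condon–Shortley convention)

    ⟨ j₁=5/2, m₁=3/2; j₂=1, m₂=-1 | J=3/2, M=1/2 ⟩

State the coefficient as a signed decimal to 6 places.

triangle: 2!·3!·0!/6! = 12/720
(j±m)!: 4!·1!·0!·2!·2!·1! = 96
prefactor² = (2J+1)·Δ·N² = 32/5
  k=0: +1/(0!·2!·1!·0!·2!·0!) = 1/4
Σ = 1/4  ⇒  CG² = 32/5·1/4² = 2/5
CG = +√(2/5) = +0.632456

+0.632456  (= +√(2/5))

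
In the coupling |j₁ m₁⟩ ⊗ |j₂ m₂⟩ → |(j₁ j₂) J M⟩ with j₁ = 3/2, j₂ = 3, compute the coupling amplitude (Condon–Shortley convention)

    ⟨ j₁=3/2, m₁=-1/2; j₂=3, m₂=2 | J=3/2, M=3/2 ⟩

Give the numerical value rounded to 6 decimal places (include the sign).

+√(2/7) = +0.534522

√[4·3!0!3!/7! · 1!2!5!1!3!0!] = √(288/7)
  +(−1)^2/∏(2,1,0,3,0,0)! = 1/12  (running 1/12)
⟨..|..⟩ = √(288/7)·(1/12) = +0.534522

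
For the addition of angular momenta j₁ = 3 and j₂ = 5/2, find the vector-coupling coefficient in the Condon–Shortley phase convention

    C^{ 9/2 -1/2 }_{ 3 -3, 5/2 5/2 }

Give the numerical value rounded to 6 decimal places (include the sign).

-0.147122

√[10·1!5!4!/11! · 0!6!5!0!4!5!] = √(13824000/77)
  +(−1)^1/∏(1,0,5,4,0,0)! = -1/2880  (running -1/2880)
⟨..|..⟩ = √(13824000/77)·(-1/2880) = -0.147122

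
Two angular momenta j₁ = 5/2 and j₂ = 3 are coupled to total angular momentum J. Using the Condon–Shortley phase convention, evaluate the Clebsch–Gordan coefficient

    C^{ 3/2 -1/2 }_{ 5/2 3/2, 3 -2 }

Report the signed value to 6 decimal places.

triangle: 4!*1!*2!/8! = 48/40320
(j±m)!: 4!*1!*1!*5!*1!*2! = 5760
prefactor² = (2J+1)*Δ*N² = 192/7
  k=0: +1/(0!*4!*1!*1!*0!*1!) = 1/24
  k=1: −1/(1!*3!*0!*0!*1!*2!) = -1/12
Σ = -1/24  ⇒  CG² = 192/7*(-1/24)² = 1/21
CG = −√(1/21) = -0.218218

-0.218218  (= −√(1/21))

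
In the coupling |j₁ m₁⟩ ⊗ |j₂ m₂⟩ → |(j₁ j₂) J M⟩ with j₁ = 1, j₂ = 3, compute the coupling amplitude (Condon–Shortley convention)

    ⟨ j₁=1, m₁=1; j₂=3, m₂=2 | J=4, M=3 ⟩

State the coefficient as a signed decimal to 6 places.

triangle: 0!*2!*6!/9! = 1440/362880
(j±m)!: 2!*0!*5!*1!*7!*1! = 1209600
prefactor² = (2J+1)*Δ*N² = 43200
  k=0: +1/(0!*0!*0!*5!*2!*1!) = 1/240
Σ = 1/240  ⇒  CG² = 43200*1/240² = 3/4
CG = +√(3/4) = +0.866025

+0.866025  (= +√(3/4))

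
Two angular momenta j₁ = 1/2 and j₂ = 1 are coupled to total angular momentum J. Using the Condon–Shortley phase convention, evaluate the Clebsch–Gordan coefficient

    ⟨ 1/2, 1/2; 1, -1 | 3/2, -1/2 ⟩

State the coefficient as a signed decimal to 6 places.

+0.577350  (= +√(1/3))

j₁+j₂−J=0  J+j₁−j₂=1  J−j₁+j₂=2  j₁+j₂+J+1=4
(j₁±m₁, j₂±m₂, J±M) = (1,0,0,2,1,2)
P² = 4/3
sum k=0..0:
  [0] +1/2 = 1/2
S = 1/2
C² = P²·S² = 1/3 ; C = +0.577350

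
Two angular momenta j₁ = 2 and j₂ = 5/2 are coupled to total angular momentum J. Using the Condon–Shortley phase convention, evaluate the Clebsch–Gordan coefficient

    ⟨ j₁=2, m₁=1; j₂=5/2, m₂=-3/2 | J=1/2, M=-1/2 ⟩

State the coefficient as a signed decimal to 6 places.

j₁+j₂−J=4  J+j₁−j₂=0  J−j₁+j₂=1  j₁+j₂+J+1=6
(j₁±m₁, j₂±m₂, J±M) = (3,1,1,4,0,1)
P² = 48/5
sum k=1..1:
  [1] −1/6 = -1/6
S = -1/6
C² = P²·S² = 4/15 ; C = -0.516398

−√(4/15) ≈ -0.516398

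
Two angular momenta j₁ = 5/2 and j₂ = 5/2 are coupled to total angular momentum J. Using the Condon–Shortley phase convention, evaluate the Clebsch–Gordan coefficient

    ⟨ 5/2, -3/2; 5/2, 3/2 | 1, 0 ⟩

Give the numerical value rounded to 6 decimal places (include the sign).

−√(9/70) ≈ -0.358569

triangle: 4!*1!*1!/7! = 24/5040
(j±m)!: 1!*4!*4!*1!*1!*1! = 576
prefactor² = (2J+1)*Δ*N² = 288/35
  k=3: −1/(3!*1!*1!*1!*0!*0!) = -1/6
  k=4: +1/(4!*0!*0!*0!*1!*1!) = 1/24
Σ = -1/8  ⇒  CG² = 288/35*(-1/8)² = 9/70
CG = −√(9/70) = -0.358569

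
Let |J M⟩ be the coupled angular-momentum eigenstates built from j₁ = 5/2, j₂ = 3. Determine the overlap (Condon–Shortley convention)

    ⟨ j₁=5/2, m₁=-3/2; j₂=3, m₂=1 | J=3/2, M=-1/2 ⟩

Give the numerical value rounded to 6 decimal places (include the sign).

−√(7/30) = -0.483046

√[4·4!1!2!/8! · 1!4!4!2!1!2!] = √(384/35)
  +(−1)^3/∏(3,1,1,1,0,1)! = -1/6  (running -1/6)
  +(−1)^4/∏(4,0,0,0,1,2)! = 1/48  (running -7/48)
⟨..|..⟩ = √(384/35)·(-7/48) = -0.483046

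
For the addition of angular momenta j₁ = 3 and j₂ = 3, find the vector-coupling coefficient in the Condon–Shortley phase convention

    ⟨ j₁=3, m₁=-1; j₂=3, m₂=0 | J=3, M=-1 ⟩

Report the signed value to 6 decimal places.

triangle: 3!·3!·3!/10! = 216/3628800
(j±m)!: 2!·4!·3!·3!·2!·4! = 82944
prefactor² = (2J+1)·Δ·N² = 864/25
  k=1: −1/(1!·2!·3!·2!·0!·1!) = -1/24
  k=2: +1/(2!·1!·2!·1!·1!·2!) = 1/8
  k=3: −1/(3!·0!·1!·0!·2!·3!) = -1/72
Σ = 5/72  ⇒  CG² = 864/25·5/72² = 1/6
CG = +√(1/6) = +0.408248

+√(1/6) = +0.408248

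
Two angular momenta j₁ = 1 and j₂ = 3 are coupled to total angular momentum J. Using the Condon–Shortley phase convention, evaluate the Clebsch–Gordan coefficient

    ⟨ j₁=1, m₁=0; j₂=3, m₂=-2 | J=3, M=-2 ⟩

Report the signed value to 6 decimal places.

+√(1/3) ≈ +0.577350

√[7·1!1!5!/8! · 1!1!1!5!1!5!] = √(300)
  +(−1)^0/∏(0,1,1,1,0,4)! = 1/24  (running 1/24)
  +(−1)^1/∏(1,0,0,0,1,5)! = -1/120  (running 1/30)
⟨..|..⟩ = √(300)·(1/30) = +0.577350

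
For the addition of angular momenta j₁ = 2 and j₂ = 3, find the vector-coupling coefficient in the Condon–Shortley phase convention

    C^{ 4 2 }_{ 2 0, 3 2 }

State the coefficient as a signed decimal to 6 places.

−√(12/35) ≈ -0.585540

√[9·1!3!5!/10! · 2!2!5!1!6!2!] = √(8640/7)
  +(−1)^0/∏(0,1,2,5,1,0)! = 1/240  (running 1/240)
  +(−1)^1/∏(1,0,1,4,2,1)! = -1/48  (running -1/60)
⟨..|..⟩ = √(8640/7)·(-1/60) = -0.585540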